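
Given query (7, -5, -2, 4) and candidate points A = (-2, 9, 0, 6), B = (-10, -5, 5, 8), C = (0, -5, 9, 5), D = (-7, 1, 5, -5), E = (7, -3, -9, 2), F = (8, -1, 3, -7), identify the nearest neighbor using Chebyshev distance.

Distances: d(A) = 14, d(B) = 17, d(C) = 11, d(D) = 14, d(E) = 7, d(F) = 11. Nearest: E = (7, -3, -9, 2) with distance 7.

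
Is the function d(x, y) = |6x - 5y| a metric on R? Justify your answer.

No. d fails symmetry: d(2, 9) = |6·2 - 5·9| = |-33| = 33, but d(9, 2) = |6·9 - 5·2| = |44| = 44. Since 33 ≠ 44, d(x,y) ≠ d(y,x) in general.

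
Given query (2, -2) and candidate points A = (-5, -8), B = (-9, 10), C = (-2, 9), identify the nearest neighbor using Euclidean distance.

Distances: d(A) ≈ 9.2195, d(B) ≈ 16.2788, d(C) ≈ 11.7047. Nearest: A = (-5, -8) with distance 9.2195.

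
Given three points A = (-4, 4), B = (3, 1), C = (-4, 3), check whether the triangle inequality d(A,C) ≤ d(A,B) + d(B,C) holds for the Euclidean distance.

d(A,B) = √(7² + 3²) = √58 ≈ 7.6158, d(B,C) = √(7² + 2²) = √53 ≈ 7.2801, d(A,C) = √(0² + 1²) = √1 = 1.
d(A,C) = 1 ≤ 7.6158 + 7.2801 = 14.8959. Triangle inequality is satisfied.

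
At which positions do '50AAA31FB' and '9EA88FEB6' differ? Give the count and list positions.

Differing positions: 1, 2, 4, 5, 6, 7, 8, 9. Hamming distance = 8.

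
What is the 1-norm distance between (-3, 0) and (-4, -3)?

Σ|x_i - y_i| = |-3 - (-4)| + |0 - (-3)| = 1 + 3 = 4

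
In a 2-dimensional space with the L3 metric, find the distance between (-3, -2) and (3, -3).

(Σ|x_i - y_i|^3)^(1/3) = (|-3 - 3|^3 + |-2 - (-3)|^3)^(1/3)
= (6^3 + 1^3)^(1/3) = (216 + 1)^(1/3) = (217)^(1/3) ≈ 6.0092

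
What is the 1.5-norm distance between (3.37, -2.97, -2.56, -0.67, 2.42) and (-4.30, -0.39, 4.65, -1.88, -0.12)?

(Σ|x_i - y_i|^1.5)^(1/1.5) = (|3.37 - (-4.3)|^1.5 + |-2.97 - (-0.39)|^1.5 + |-2.56 - 4.65|^1.5 + |-0.67 - (-1.88)|^1.5 + |2.42 - (-0.12)|^1.5)^(1/1.5)
= (7.67^1.5 + 2.58^1.5 + 7.21^1.5 + 1.21^1.5 + 2.54^1.5)^(1/1.5) ≈ (21.2419 + 4.1441 + 19.3599 + 1.331 + 4.0481)^(1/1.5) = (50.125)^(1/1.5) ≈ 13.5947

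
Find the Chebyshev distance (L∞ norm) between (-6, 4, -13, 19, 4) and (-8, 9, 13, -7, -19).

max(|x_i - y_i|) = max(|-6 - (-8)|, |4 - 9|, |-13 - 13|, |19 - (-7)|, |4 - (-19)|) = max(2, 5, 26, 26, 23) = 26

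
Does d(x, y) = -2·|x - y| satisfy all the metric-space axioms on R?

No. With c = -2 < 0, d fails non-negativity: d(2, 11) = -2·|2 - 11| = -2·9 = -18 < 0.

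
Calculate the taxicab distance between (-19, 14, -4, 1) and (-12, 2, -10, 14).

Σ|x_i - y_i| = |-19 - (-12)| + |14 - 2| + |-4 - (-10)| + |1 - 14| = 7 + 12 + 6 + 13 = 38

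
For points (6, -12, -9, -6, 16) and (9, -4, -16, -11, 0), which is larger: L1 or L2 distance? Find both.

L1 = |6 - 9| + |-12 - (-4)| + |-9 - (-16)| + |-6 - (-11)| + |16 - 0| = 3 + 8 + 7 + 5 + 16 = 39
L2 = √(3² + 8² + 7² + 5² + 16²) = √403 ≈ 20.0749
L1 ≥ L2 always (equality iff movement is along one axis); L1 > L2 here.
Ratio L1/L2 = 39/√403 ≈ 1.9427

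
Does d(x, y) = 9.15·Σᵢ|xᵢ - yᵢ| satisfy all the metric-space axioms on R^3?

Yes. The L1 (Manhattan) norm induces a metric on R^3, and multiplying a metric by a positive constant 9.15 > 0 preserves all four axioms: non-negativity (9.15·||x-y|| ≥ 0), identity (9.15·||x-y|| = 0 ⟺ ||x-y|| = 0 ⟺ x = y), symmetry (||x-y|| = ||y-x||), and the triangle inequality (9.15·||x-z|| ≤ 9.15·||x-y|| + 9.15·||y-z||). So d is a metric.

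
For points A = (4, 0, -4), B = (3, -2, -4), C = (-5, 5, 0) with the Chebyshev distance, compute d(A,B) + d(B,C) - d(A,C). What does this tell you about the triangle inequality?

d(A,B) = max(1, 2, 0) = 2, d(B,C) = max(8, 7, 4) = 8, d(A,C) = max(9, 5, 4) = 9.
d(A,B) + d(B,C) - d(A,C) = 2 + 8 - 9 = 10 - 9 = 1. This is ≥ 0, so the triangle inequality holds for these points.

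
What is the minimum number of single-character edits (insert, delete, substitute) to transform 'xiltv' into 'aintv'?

Let D[i][j] be the edit distance between the first i characters of 'xiltv' and the first j characters of 'aintv', with D[i][0] = i, D[0][j] = j, and D[i][j] = D[i-1][j-1] if the characters match, else 1 + min(D[i-1][j], D[i][j-1], D[i-1][j-1]). Filling the table (rows: prefixes of 'xiltv', columns: prefixes of 'aintv'):
     ε  a  i  n  t  v
  ε  0  1  2  3  4  5
  x  1  1  2  3  4  5
  i  2  2  1  2  3  4
  l  3  3  2  2  3  4
  t  4  4  3  3  2  3
  v  5  5  4  4  3  2
The bottom-right entry gives D[5][5] = 2, so no sequence of fewer than 2 edits works. Backtracking through the table gives one optimal edit sequence (2 edits):
  xiltv → ailtv (sub x→a @1)
  ailtv → aintv (sub l→n @3)
Edit distance = 2.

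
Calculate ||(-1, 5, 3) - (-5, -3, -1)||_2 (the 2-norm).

(Σ|x_i - y_i|^2)^(1/2) = (|-1 - (-5)|^2 + |5 - (-3)|^2 + |3 - (-1)|^2)^(1/2)
= (4^2 + 8^2 + 4^2)^(1/2) = (16 + 64 + 16)^(1/2) = (96)^(1/2) ≈ 9.798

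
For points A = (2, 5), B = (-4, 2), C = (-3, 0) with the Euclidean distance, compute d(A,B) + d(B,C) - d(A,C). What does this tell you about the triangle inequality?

d(A,B) = √(6² + 3²) = √45 ≈ 6.7082, d(B,C) = √(1² + 2²) = √5 ≈ 2.2361, d(A,C) = √(5² + 5²) = √50 ≈ 7.0711.
d(A,B) + d(B,C) - d(A,C) = 6.7082 + 2.2361 - 7.0711 = 8.9443 - 7.0711 = 1.8732 (to 4 decimal places). This is ≥ 0, so the triangle inequality holds for these points.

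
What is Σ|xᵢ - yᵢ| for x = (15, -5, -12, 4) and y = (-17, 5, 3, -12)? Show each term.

Σ|x_i - y_i| = |15 - (-17)| + |-5 - 5| + |-12 - 3| + |4 - (-12)| = 32 + 10 + 15 + 16 = 73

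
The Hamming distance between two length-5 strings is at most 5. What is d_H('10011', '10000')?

Differing positions: 4, 5. Hamming distance = 2. The maximum possible Hamming distance for length-5 strings is 5, so d_H/5 = 2/5 = 0.4.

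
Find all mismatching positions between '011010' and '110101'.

Differing positions: 1, 3, 4, 5, 6. Hamming distance = 5.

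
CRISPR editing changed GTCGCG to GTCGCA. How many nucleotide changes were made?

Differing positions: 6. Hamming distance = 1.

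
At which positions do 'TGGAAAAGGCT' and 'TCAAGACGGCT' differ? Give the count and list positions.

Differing positions: 2, 3, 5, 7. Hamming distance = 4.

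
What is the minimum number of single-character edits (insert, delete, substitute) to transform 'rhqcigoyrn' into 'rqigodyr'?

Let D[i][j] be the edit distance between the first i characters of 'rhqcigoyrn' and the first j characters of 'rqigodyr', with D[i][0] = i, D[0][j] = j, and D[i][j] = D[i-1][j-1] if the characters match, else 1 + min(D[i-1][j], D[i][j-1], D[i-1][j-1]). Filling the table (rows: prefixes of 'rhqcigoyrn', columns: prefixes of 'rqigodyr'):
     ε  r  q  i  g  o  d  y  r
  ε  0  1  2  3  4  5  6  7  8
  r  1  0  1  2  3  4  5  6  7
  h  2  1  1  2  3  4  5  6  7
  q  3  2  1  2  3  4  5  6  7
  c  4  3  2  2  3  4  5  6  7
  i  5  4  3  2  3  4  5  6  7
  g  6  5  4  3  2  3  4  5  6
  o  7  6  5  4  3  2  3  4  5
  y  8  7  6  5  4  3  3  3  4
  r  9  8  7  6  5  4  4  4  3
  n 10  9  8  7  6  5  5  5  4
The bottom-right entry gives D[10][8] = 4, so no sequence of fewer than 4 edits works. Backtracking through the table gives one optimal edit sequence (4 edits):
  rhqcigoyrn → rqcigoyrn (del h @2)
  rqcigoyrn → rqigoyrn (del c @3)
  rqigoyrn → rqigodyrn (ins d @6)
  rqigodyrn → rqigodyr (del n @9)
Edit distance = 4.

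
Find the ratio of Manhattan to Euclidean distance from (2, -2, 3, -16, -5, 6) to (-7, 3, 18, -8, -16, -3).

L1 = |2 - (-7)| + |-2 - 3| + |3 - 18| + |-16 - (-8)| + |-5 - (-16)| + |6 - (-3)| = 9 + 5 + 15 + 8 + 11 + 9 = 57
L2 = √(9² + 5² + 15² + 8² + 11² + 9²) = √597 ≈ 24.4336
L1 ≥ L2 always (equality iff movement is along one axis); L1 > L2 here.
Ratio L1/L2 = 57/√597 ≈ 2.3329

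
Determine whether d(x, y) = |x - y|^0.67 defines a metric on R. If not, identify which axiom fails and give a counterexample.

Yes. With 0 < p = 0.67 ≤ 1, d(x,y) = |x-y|^0.67 is a metric on R. Non-negativity and symmetry are immediate; |x-y|^0.67 = 0 ⟺ |x-y| = 0 ⟺ x = y. For the triangle inequality, the function t ↦ t^0.67 is subadditive on [0,∞) when p ≤ 1, so |x-z|^0.67 ≤ (|x-y| + |y-z|)^0.67 ≤ |x-y|^0.67 + |y-z|^0.67.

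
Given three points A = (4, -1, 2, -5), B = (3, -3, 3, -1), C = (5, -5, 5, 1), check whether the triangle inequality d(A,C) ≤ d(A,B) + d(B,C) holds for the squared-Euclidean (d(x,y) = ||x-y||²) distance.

d(A,B) = 1² + 2² + 1² + 4² = 22, d(B,C) = 2² + 2² + 2² + 2² = 16, d(A,C) = 1² + 4² + 3² + 6² = 62.
d(A,C) = 62 > 22 + 16 = 38. Triangle inequality is VIOLATED. (Squared-Euclidean is not a metric — this is a counterexample.)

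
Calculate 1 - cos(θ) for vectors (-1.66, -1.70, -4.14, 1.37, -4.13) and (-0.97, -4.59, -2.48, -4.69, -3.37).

With u = (-1.66, -1.70, -4.14, 1.37, -4.13), v = (-0.97, -4.59, -2.48, -4.69, -3.37):
u·v = (-1.66)·(-0.97) + (-1.7)·(-4.59) + (-4.14)·(-2.48) + 1.37·(-4.69) + (-4.13)·(-3.37) = 1.6102 + 7.803 + 10.2672 + (-6.4253) + 13.9181 = 27.1732.
|u| = √((-1.66)² + (-1.7)² + (-4.14)² + 1.37² + (-4.13)²) = √(2.7556 + 2.89 + 17.1396 + 1.8769 + 17.0569) = √41.719, |v| = √((-0.97)² + (-4.59)² + (-2.48)² + (-4.69)² + (-3.37)²) = √(0.9409 + 21.0681 + 6.1504 + 21.9961 + 11.3569) = √61.5124.
cos θ = (u·v)/(|u||v|) = 27.1732/(√41.719·√61.5124) ≈ 0.5364
Cosine distance = 1 - cos θ ≈ 1 - 0.5364 = 0.4636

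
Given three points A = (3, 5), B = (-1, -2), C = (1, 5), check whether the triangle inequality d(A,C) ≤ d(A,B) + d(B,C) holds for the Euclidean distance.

d(A,B) = √(4² + 7²) = √65 ≈ 8.0623, d(B,C) = √(2² + 7²) = √53 ≈ 7.2801, d(A,C) = √(2² + 0²) = √4 = 2.
d(A,C) = 2 ≤ 8.0623 + 7.2801 = 15.3424. Triangle inequality is satisfied.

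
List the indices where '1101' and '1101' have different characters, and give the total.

Differing positions: none. Hamming distance = 0.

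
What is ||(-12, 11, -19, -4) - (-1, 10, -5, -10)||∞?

max(|x_i - y_i|) = max(|-12 - (-1)|, |11 - 10|, |-19 - (-5)|, |-4 - (-10)|) = max(11, 1, 14, 6) = 14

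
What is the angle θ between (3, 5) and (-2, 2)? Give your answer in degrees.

With u = (3, 5), v = (-2, 2):
u·v = 3·(-2) + 5·2 = (-6) + 10 = 4.
|u| = √(3² + 5²) = √34, |v| = √((-2)² + 2²) = √8, so |u||v| = √(34·8) = √272.
cos θ = (u·v)/(|u||v|) = 4/√272 ≈ 0.242536
θ = arccos(0.242536) ≈ 75.96°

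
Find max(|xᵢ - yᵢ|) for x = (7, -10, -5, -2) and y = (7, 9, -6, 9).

max(|x_i - y_i|) = max(|7 - 7|, |-10 - 9|, |-5 - (-6)|, |-2 - 9|) = max(0, 19, 1, 11) = 19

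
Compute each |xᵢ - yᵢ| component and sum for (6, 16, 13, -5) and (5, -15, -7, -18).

Σ|x_i - y_i| = |6 - 5| + |16 - (-15)| + |13 - (-7)| + |-5 - (-18)| = 1 + 31 + 20 + 13 = 65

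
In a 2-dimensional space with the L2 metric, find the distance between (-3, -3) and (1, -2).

(Σ|x_i - y_i|^2)^(1/2) = (|-3 - 1|^2 + |-3 - (-2)|^2)^(1/2)
= (4^2 + 1^2)^(1/2) = (16 + 1)^(1/2) = (17)^(1/2) ≈ 4.1231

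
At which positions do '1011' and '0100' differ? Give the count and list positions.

Differing positions: 1, 2, 3, 4. Hamming distance = 4.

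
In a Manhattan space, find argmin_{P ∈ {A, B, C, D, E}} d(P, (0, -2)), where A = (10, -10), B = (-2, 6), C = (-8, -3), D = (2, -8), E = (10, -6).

Distances: d(A) = 18, d(B) = 10, d(C) = 9, d(D) = 8, d(E) = 14. Nearest: D = (2, -8) with distance 8.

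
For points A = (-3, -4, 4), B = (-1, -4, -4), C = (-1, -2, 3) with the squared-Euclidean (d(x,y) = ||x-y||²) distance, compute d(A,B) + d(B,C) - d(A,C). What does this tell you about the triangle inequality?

d(A,B) = 2² + 0² + 8² = 68, d(B,C) = 0² + 2² + 7² = 53, d(A,C) = 2² + 2² + 1² = 9.
d(A,B) + d(B,C) - d(A,C) = 68 + 53 - 9 = 121 - 9 = 112. This is ≥ 0, so the triangle inequality holds for these points.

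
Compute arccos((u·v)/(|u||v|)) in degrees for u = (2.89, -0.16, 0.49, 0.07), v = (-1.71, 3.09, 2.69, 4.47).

With u = (2.89, -0.16, 0.49, 0.07), v = (-1.71, 3.09, 2.69, 4.47):
u·v = 2.89·(-1.71) + (-0.16)·3.09 + 0.49·2.69 + 0.07·4.47 = (-4.9419) + (-0.4944) + 1.3181 + 0.3129 = -3.8053.
|u| = √(2.89² + (-0.16)² + 0.49² + 0.07²) = √(8.3521 + 0.0256 + 0.2401 + 0.0049) = √8.6227, |v| = √((-1.71)² + 3.09² + 2.69² + 4.47²) = √(2.9241 + 9.5481 + 7.2361 + 19.9809) = √39.6892.
cos θ = (u·v)/(|u||v|) = -3.8053/(√8.6227·√39.6892) ≈ -0.205698
θ = arccos(-0.205698) ≈ 101.87°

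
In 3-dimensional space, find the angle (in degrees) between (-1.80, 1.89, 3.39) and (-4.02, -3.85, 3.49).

With u = (-1.80, 1.89, 3.39), v = (-4.02, -3.85, 3.49):
u·v = (-1.8)·(-4.02) + 1.89·(-3.85) + 3.39·3.49 = 7.236 + (-7.2765) + 11.8311 = 11.7906.
|u| = √((-1.8)² + 1.89² + 3.39²) = √(3.24 + 3.5721 + 11.4921) = √18.3042, |v| = √((-4.02)² + (-3.85)² + 3.49²) = √(16.1604 + 14.8225 + 12.1801) = √43.163.
cos θ = (u·v)/(|u||v|) = 11.7906/(√18.3042·√43.163) ≈ 0.419474
θ = arccos(0.419474) ≈ 65.2°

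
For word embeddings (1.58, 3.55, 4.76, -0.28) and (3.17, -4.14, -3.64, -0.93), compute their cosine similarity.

With u = (1.58, 3.55, 4.76, -0.28), v = (3.17, -4.14, -3.64, -0.93):
u·v = 1.58·3.17 + 3.55·(-4.14) + 4.76·(-3.64) + (-0.28)·(-0.93) = 5.0086 + (-14.697) + (-17.3264) + 0.2604 = -26.7544.
|u| = √(1.58² + 3.55² + 4.76² + (-0.28)²) = √(2.4964 + 12.6025 + 22.6576 + 0.0784) = √37.8349, |v| = √(3.17² + (-4.14)² + (-3.64)² + (-0.93)²) = √(10.0489 + 17.1396 + 13.2496 + 0.8649) = √41.303.
cos θ = (u·v)/(|u||v|) = -26.7544/(√37.8349·√41.303) ≈ -0.6768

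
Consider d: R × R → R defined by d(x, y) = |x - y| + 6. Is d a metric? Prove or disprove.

No. d fails identity of indiscernibles (specifically d(x,x) = 0): d(-6, -6) = |-6 - (-6)| + 6 = 0 + 6 = 6 ≠ 0.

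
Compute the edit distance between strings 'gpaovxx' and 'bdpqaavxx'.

Let D[i][j] be the edit distance between the first i characters of 'gpaovxx' and the first j characters of 'bdpqaavxx', with D[i][0] = i, D[0][j] = j, and D[i][j] = D[i-1][j-1] if the characters match, else 1 + min(D[i-1][j], D[i][j-1], D[i-1][j-1]). Filling the table (rows: prefixes of 'gpaovxx', columns: prefixes of 'bdpqaavxx'):
     ε  b  d  p  q  a  a  v  x  x
  ε  0  1  2  3  4  5  6  7  8  9
  g  1  1  2  3  4  5  6  7  8  9
  p  2  2  2  2  3  4  5  6  7  8
  a  3  3  3  3  3  3  4  5  6  7
  o  4  4  4  4  4  4  4  5  6  7
  v  5  5  5  5  5  5  5  4  5  6
  x  6  6  6  6  6  6  6  5  4  5
  x  7  7  7  7  7  7  7  6  5  4
The bottom-right entry gives D[7][9] = 4, so no sequence of fewer than 4 edits works. Backtracking through the table gives one optimal edit sequence (4 edits):
  gpaovxx → bgpaovxx (ins b @1)
  bgpaovxx → bdpaovxx (sub g→d @2)
  bdpaovxx → bdpqaovxx (ins q @4)
  bdpqaovxx → bdpqaavxx (sub o→a @6)
Edit distance = 4.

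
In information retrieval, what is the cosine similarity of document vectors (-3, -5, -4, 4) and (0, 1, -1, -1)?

With u = (-3, -5, -4, 4), v = (0, 1, -1, -1):
u·v = (-3)·0 + (-5)·1 + (-4)·(-1) + 4·(-1) = 0 + (-5) + 4 + (-4) = -5.
|u| = √((-3)² + (-5)² + (-4)² + 4²) = √66, |v| = √(0² + 1² + (-1)² + (-1)²) = √3, so |u||v| = √(66·3) = √198.
cos θ = (u·v)/(|u||v|) = -5/√198 ≈ -0.3553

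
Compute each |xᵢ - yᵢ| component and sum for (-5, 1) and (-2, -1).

Σ|x_i - y_i| = |-5 - (-2)| + |1 - (-1)| = 3 + 2 = 5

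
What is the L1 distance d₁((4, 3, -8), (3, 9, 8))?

Σ|x_i - y_i| = |4 - 3| + |3 - 9| + |-8 - 8| = 1 + 6 + 16 = 23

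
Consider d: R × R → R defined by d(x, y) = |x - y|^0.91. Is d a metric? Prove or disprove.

Yes. With 0 < p = 0.91 ≤ 1, d(x,y) = |x-y|^0.91 is a metric on R. Non-negativity and symmetry are immediate; |x-y|^0.91 = 0 ⟺ |x-y| = 0 ⟺ x = y. For the triangle inequality, the function t ↦ t^0.91 is subadditive on [0,∞) when p ≤ 1, so |x-z|^0.91 ≤ (|x-y| + |y-z|)^0.91 ≤ |x-y|^0.91 + |y-z|^0.91.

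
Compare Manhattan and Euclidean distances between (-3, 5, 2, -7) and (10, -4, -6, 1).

L1 = |-3 - 10| + |5 - (-4)| + |2 - (-6)| + |-7 - 1| = 13 + 9 + 8 + 8 = 38
L2 = √(13² + 9² + 8² + 8²) = √378 ≈ 19.4422
L1 ≥ L2 always (equality iff movement is along one axis); L1 > L2 here.
Ratio L1/L2 = 38/√378 ≈ 1.9545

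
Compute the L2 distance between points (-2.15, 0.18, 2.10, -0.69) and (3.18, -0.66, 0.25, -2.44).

(Σ|x_i - y_i|^2)^(1/2) = (|-2.15 - 3.18|^2 + |0.18 - (-0.66)|^2 + |2.1 - 0.25|^2 + |-0.69 - (-2.44)|^2)^(1/2)
= (5.33^2 + 0.84^2 + 1.85^2 + 1.75^2)^(1/2) = (28.4089 + 0.7056 + 3.4225 + 3.0625)^(1/2) = (35.5995)^(1/2) ≈ 5.9665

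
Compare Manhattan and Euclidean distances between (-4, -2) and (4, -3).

L1 = |-4 - 4| + |-2 - (-3)| = 8 + 1 = 9
L2 = √(8² + 1²) = √65 ≈ 8.0623
L1 ≥ L2 always (equality iff movement is along one axis); L1 > L2 here.
Ratio L1/L2 = 9/√65 ≈ 1.1163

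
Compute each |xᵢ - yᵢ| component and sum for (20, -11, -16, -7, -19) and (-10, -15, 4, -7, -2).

Σ|x_i - y_i| = |20 - (-10)| + |-11 - (-15)| + |-16 - 4| + |-7 - (-7)| + |-19 - (-2)| = 30 + 4 + 20 + 0 + 17 = 71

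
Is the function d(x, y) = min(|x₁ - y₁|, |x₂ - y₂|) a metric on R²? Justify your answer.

No. d fails identity of indiscernibles: take x = (-5, 0) and y = (-5, 5). Then d(x,y) = min(|-5 - (-5)|, |0 - 5|) = min(0, 5) = 0, yet x ≠ y.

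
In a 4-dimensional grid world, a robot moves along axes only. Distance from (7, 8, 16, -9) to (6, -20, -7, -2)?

Σ|x_i - y_i| = |7 - 6| + |8 - (-20)| + |16 - (-7)| + |-9 - (-2)| = 1 + 28 + 23 + 7 = 59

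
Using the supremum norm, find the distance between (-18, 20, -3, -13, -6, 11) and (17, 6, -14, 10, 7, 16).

max(|x_i - y_i|) = max(|-18 - 17|, |20 - 6|, |-3 - (-14)|, |-13 - 10|, |-6 - 7|, |11 - 16|) = max(35, 14, 11, 23, 13, 5) = 35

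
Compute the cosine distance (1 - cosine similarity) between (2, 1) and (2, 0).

With u = (2, 1), v = (2, 0):
u·v = 2·2 + 1·0 = 4 + 0 = 4.
|u| = √(2² + 1²) = √5, |v| = √(2² + 0²) = √4, so |u||v| = √(5·4) = √20.
cos θ = (u·v)/(|u||v|) = 4/√20 ≈ 0.8944
Cosine distance = 1 - cos θ ≈ 1 - 0.8944 = 0.1056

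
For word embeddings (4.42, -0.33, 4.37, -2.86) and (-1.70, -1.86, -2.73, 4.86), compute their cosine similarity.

With u = (4.42, -0.33, 4.37, -2.86), v = (-1.70, -1.86, -2.73, 4.86):
u·v = 4.42·(-1.7) + (-0.33)·(-1.86) + 4.37·(-2.73) + (-2.86)·4.86 = (-7.514) + 0.6138 + (-11.9301) + (-13.8996) = -32.7299.
|u| = √(4.42² + (-0.33)² + 4.37² + (-2.86)²) = √(19.5364 + 0.1089 + 19.0969 + 8.1796) = √46.9218, |v| = √((-1.7)² + (-1.86)² + (-2.73)² + 4.86²) = √(2.89 + 3.4596 + 7.4529 + 23.6196) = √37.4221.
cos θ = (u·v)/(|u||v|) = -32.7299/(√46.9218·√37.4221) ≈ -0.7811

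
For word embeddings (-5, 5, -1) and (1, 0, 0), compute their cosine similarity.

With u = (-5, 5, -1), v = (1, 0, 0):
u·v = (-5)·1 + 5·0 + (-1)·0 = (-5) + 0 + 0 = -5.
|u| = √((-5)² + 5² + (-1)²) = √51, |v| = √(1² + 0² + 0²) = √1, so |u||v| = √(51·1) = √51.
cos θ = (u·v)/(|u||v|) = -5/√51 ≈ -0.7001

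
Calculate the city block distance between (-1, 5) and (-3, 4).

Σ|x_i - y_i| = |-1 - (-3)| + |5 - 4| = 2 + 1 = 3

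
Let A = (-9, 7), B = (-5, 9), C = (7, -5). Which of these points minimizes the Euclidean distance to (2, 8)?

Distances: d(A) ≈ 11.0454, d(B) ≈ 7.0711, d(C) ≈ 13.9284. Nearest: B = (-5, 9) with distance 7.0711.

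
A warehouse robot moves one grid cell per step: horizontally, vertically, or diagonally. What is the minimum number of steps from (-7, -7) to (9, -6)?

max(|x_i - y_i|) = max(|-7 - 9|, |-7 - (-6)|) = max(16, 1) = 16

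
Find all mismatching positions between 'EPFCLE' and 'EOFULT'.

Differing positions: 2, 4, 6. Hamming distance = 3.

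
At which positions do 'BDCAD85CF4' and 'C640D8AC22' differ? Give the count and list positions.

Differing positions: 1, 2, 3, 4, 7, 9, 10. Hamming distance = 7.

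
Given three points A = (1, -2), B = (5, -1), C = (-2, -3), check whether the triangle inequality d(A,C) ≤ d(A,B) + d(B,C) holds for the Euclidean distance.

d(A,B) = √(4² + 1²) = √17 ≈ 4.1231, d(B,C) = √(7² + 2²) = √53 ≈ 7.2801, d(A,C) = √(3² + 1²) = √10 ≈ 3.1623.
d(A,C) ≈ 3.1623 ≤ 4.1231 + 7.2801 = 11.4032. Triangle inequality is satisfied.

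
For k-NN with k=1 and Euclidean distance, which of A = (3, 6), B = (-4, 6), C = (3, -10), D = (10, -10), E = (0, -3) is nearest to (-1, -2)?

Distances: d(A) ≈ 8.9443, d(B) ≈ 8.544, d(C) ≈ 8.9443, d(D) ≈ 13.6015, d(E) ≈ 1.4142. Nearest: E = (0, -3) with distance 1.4142.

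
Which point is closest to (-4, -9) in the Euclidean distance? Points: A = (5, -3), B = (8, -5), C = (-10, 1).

Distances: d(A) ≈ 10.8167, d(B) ≈ 12.6491, d(C) ≈ 11.6619. Nearest: A = (5, -3) with distance 10.8167.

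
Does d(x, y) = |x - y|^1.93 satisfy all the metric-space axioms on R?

No. d(x,y) = |x-y|^1.93 fails the triangle inequality since p = 1.93 > 1. Counterexample: x = 5, y = 7, z = 17. d(x,z) = |5 - 17|^1.93 = 12^1.93 ≈ 121.0096, but d(x,y) + d(y,z) = 2^1.93 + 10^1.93 ≈ 3.8106 + 85.1138 = 88.9244. Since 121.0096 > 88.9244, the triangle inequality is violated.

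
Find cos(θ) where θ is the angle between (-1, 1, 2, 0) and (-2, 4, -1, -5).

With u = (-1, 1, 2, 0), v = (-2, 4, -1, -5):
u·v = (-1)·(-2) + 1·4 + 2·(-1) + 0·(-5) = 2 + 4 + (-2) + 0 = 4.
|u| = √((-1)² + 1² + 2² + 0²) = √6, |v| = √((-2)² + 4² + (-1)² + (-5)²) = √46, so |u||v| = √(6·46) = √276.
cos θ = (u·v)/(|u||v|) = 4/√276 ≈ 0.2408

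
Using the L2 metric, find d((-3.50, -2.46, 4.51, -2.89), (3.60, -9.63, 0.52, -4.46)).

√(Σ(x_i - y_i)²) = √((-3.5 - 3.6)² + (-2.46 - (-9.63))² + (4.51 - 0.52)² + (-2.89 - (-4.46))²)
= √((-7.1)² + 7.17² + 3.99² + 1.57²) = √(50.41 + 51.4089 + 15.9201 + 2.4649) = √120.2039 ≈ 10.9638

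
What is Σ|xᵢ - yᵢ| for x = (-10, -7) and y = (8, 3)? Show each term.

Σ|x_i - y_i| = |-10 - 8| + |-7 - 3| = 18 + 10 = 28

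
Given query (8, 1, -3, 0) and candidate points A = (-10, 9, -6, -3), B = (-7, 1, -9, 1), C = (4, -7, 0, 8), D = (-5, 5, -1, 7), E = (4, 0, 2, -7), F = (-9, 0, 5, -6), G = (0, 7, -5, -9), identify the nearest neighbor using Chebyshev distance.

Distances: d(A) = 18, d(B) = 15, d(C) = 8, d(D) = 13, d(E) = 7, d(F) = 17, d(G) = 9. Nearest: E = (4, 0, 2, -7) with distance 7.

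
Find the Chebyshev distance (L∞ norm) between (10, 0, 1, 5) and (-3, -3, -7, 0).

max(|x_i - y_i|) = max(|10 - (-3)|, |0 - (-3)|, |1 - (-7)|, |5 - 0|) = max(13, 3, 8, 5) = 13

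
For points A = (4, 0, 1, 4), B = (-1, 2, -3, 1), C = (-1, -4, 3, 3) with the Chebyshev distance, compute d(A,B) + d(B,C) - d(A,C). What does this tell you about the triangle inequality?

d(A,B) = max(5, 2, 4, 3) = 5, d(B,C) = max(0, 6, 6, 2) = 6, d(A,C) = max(5, 4, 2, 1) = 5.
d(A,B) + d(B,C) - d(A,C) = 5 + 6 - 5 = 11 - 5 = 6. This is ≥ 0, so the triangle inequality holds for these points.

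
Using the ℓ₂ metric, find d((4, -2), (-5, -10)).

√(Σ(x_i - y_i)²) = √((4 - (-5))² + (-2 - (-10))²)
= √(9² + 8²) = √(81 + 64) = √145 ≈ 12.0416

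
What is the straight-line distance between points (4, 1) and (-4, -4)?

√(Σ(x_i - y_i)²) = √((4 - (-4))² + (1 - (-4))²)
= √(8² + 5²) = √(64 + 25) = √89 ≈ 9.434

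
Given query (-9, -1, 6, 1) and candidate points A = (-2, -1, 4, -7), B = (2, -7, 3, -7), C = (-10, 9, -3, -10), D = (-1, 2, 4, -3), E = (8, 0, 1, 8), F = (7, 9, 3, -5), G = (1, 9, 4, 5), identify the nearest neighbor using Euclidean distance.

Distances: d(A) ≈ 10.8167, d(B) ≈ 15.1658, d(C) ≈ 17.4069, d(D) ≈ 9.6437, d(E) ≈ 19.0788, d(F) ≈ 20.025, d(G) ≈ 14.8324. Nearest: D = (-1, 2, 4, -3) with distance 9.6437.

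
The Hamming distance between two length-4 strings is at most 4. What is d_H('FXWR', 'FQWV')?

Differing positions: 2, 4. Hamming distance = 2. The maximum possible Hamming distance for length-4 strings is 4, so d_H/4 = 2/4 = 0.5.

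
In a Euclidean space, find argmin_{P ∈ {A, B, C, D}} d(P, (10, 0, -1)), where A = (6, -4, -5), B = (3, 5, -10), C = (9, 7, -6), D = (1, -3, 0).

Distances: d(A) ≈ 6.9282, d(B) ≈ 12.4499, d(C) ≈ 8.6603, d(D) ≈ 9.5394. Nearest: A = (6, -4, -5) with distance 6.9282.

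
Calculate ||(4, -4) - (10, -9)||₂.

√(Σ(x_i - y_i)²) = √((4 - 10)² + (-4 - (-9))²)
= √((-6)² + 5²) = √(36 + 25) = √61 ≈ 7.8102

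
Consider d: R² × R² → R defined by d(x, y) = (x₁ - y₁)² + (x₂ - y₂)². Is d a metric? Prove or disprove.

No. The squared Euclidean distance fails the triangle inequality. Counterexample: x = (0, 0), y = (1, 4), z = (2, 8). d(x,z) = 2² + 8² = 68, but d(x,y) + d(y,z) = (1² + 4²) + (1² + 4²) = 17 + 17 = 34. Since 68 > 34, the triangle inequality is violated. (Note: √d, the ordinary Euclidean distance, IS a metric.)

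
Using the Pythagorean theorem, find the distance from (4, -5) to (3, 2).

√(Σ(x_i - y_i)²) = √((4 - 3)² + (-5 - 2)²)
= √(1² + (-7)²) = √(1 + 49) = √50 ≈ 7.0711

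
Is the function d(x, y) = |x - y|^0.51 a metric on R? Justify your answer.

Yes. With 0 < p = 0.51 ≤ 1, d(x,y) = |x-y|^0.51 is a metric on R. Non-negativity and symmetry are immediate; |x-y|^0.51 = 0 ⟺ |x-y| = 0 ⟺ x = y. For the triangle inequality, the function t ↦ t^0.51 is subadditive on [0,∞) when p ≤ 1, so |x-z|^0.51 ≤ (|x-y| + |y-z|)^0.51 ≤ |x-y|^0.51 + |y-z|^0.51.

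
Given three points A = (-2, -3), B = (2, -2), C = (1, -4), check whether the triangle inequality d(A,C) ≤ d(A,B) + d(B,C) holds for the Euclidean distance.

d(A,B) = √(4² + 1²) = √17 ≈ 4.1231, d(B,C) = √(1² + 2²) = √5 ≈ 2.2361, d(A,C) = √(3² + 1²) = √10 ≈ 3.1623.
d(A,C) ≈ 3.1623 ≤ 4.1231 + 2.2361 = 6.3592. Triangle inequality is satisfied.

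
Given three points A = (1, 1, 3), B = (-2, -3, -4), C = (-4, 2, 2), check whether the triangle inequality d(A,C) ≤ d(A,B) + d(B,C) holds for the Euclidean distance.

d(A,B) = √(3² + 4² + 7²) = √74 ≈ 8.6023, d(B,C) = √(2² + 5² + 6²) = √65 ≈ 8.0623, d(A,C) = √(5² + 1² + 1²) = √27 ≈ 5.1962.
d(A,C) ≈ 5.1962 ≤ 8.6023 + 8.0623 = 16.6646. Triangle inequality is satisfied.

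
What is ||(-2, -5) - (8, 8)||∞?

max(|x_i - y_i|) = max(|-2 - 8|, |-5 - 8|) = max(10, 13) = 13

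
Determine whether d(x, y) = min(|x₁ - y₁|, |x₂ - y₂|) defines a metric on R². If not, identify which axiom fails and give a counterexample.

No. d fails identity of indiscernibles: take x = (1, 0) and y = (1, 4). Then d(x,y) = min(|1 - 1|, |0 - 4|) = min(0, 4) = 0, yet x ≠ y.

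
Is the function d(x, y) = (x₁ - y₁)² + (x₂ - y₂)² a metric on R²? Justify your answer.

No. The squared Euclidean distance fails the triangle inequality. Counterexample: x = (0, 0), y = (5, 4), z = (10, 8). d(x,z) = 10² + 8² = 164, but d(x,y) + d(y,z) = (5² + 4²) + (5² + 4²) = 41 + 41 = 82. Since 164 > 82, the triangle inequality is violated. (Note: √d, the ordinary Euclidean distance, IS a metric.)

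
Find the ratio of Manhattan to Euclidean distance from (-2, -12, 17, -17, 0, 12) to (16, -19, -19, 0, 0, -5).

L1 = |-2 - 16| + |-12 - (-19)| + |17 - (-19)| + |-17 - 0| + |0 - 0| + |12 - (-5)| = 18 + 7 + 36 + 17 + 0 + 17 = 95
L2 = √(18² + 7² + 36² + 17² + 0² + 17²) = √2247 ≈ 47.4025
L1 ≥ L2 always (equality iff movement is along one axis); L1 > L2 here.
Ratio L1/L2 = 95/√2247 ≈ 2.0041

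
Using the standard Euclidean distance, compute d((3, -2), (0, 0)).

(Σ|x_i - y_i|^2)^(1/2) = (|3 - 0|^2 + |-2 - 0|^2)^(1/2)
= (3^2 + 2^2)^(1/2) = (9 + 4)^(1/2) = (13)^(1/2) ≈ 3.6056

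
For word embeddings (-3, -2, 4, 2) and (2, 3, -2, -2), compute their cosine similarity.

With u = (-3, -2, 4, 2), v = (2, 3, -2, -2):
u·v = (-3)·2 + (-2)·3 + 4·(-2) + 2·(-2) = (-6) + (-6) + (-8) + (-4) = -24.
|u| = √((-3)² + (-2)² + 4² + 2²) = √33, |v| = √(2² + 3² + (-2)² + (-2)²) = √21, so |u||v| = √(33·21) = √693.
cos θ = (u·v)/(|u||v|) = -24/√693 ≈ -0.9117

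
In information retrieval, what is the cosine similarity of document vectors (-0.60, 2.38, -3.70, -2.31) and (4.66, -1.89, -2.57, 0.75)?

With u = (-0.60, 2.38, -3.70, -2.31), v = (4.66, -1.89, -2.57, 0.75):
u·v = (-0.6)·4.66 + 2.38·(-1.89) + (-3.7)·(-2.57) + (-2.31)·0.75 = (-2.796) + (-4.4982) + 9.509 + (-1.7325) = 0.4823.
|u| = √((-0.6)² + 2.38² + (-3.7)² + (-2.31)²) = √(0.36 + 5.6644 + 13.69 + 5.3361) = √25.0505, |v| = √(4.66² + (-1.89)² + (-2.57)² + 0.75²) = √(21.7156 + 3.5721 + 6.6049 + 0.5625) = √32.4551.
cos θ = (u·v)/(|u||v|) = 0.4823/(√25.0505·√32.4551) ≈ 0.0169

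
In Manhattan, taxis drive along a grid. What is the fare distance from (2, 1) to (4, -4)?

Σ|x_i - y_i| = |2 - 4| + |1 - (-4)| = 2 + 5 = 7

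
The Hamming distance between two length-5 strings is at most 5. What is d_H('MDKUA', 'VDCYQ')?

Differing positions: 1, 3, 4, 5. Hamming distance = 4. The maximum possible Hamming distance for length-5 strings is 5, so d_H/5 = 4/5 = 0.8.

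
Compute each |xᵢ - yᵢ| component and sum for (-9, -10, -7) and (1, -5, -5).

Σ|x_i - y_i| = |-9 - 1| + |-10 - (-5)| + |-7 - (-5)| = 10 + 5 + 2 = 17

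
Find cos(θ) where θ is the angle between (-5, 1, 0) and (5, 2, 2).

With u = (-5, 1, 0), v = (5, 2, 2):
u·v = (-5)·5 + 1·2 + 0·2 = (-25) + 2 + 0 = -23.
|u| = √((-5)² + 1² + 0²) = √26, |v| = √(5² + 2² + 2²) = √33, so |u||v| = √(26·33) = √858.
cos θ = (u·v)/(|u||v|) = -23/√858 ≈ -0.7852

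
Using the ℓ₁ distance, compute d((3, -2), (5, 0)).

Σ|x_i - y_i| = |3 - 5| + |-2 - 0| = 2 + 2 = 4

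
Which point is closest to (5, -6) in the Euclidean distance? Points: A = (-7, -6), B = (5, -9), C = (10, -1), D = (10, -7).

Distances: d(A) = 12, d(B) = 3, d(C) ≈ 7.0711, d(D) ≈ 5.099. Nearest: B = (5, -9) with distance 3.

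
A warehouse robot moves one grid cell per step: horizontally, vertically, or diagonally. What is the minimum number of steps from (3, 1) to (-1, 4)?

max(|x_i - y_i|) = max(|3 - (-1)|, |1 - 4|) = max(4, 3) = 4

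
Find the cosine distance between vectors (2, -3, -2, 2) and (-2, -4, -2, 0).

With u = (2, -3, -2, 2), v = (-2, -4, -2, 0):
u·v = 2·(-2) + (-3)·(-4) + (-2)·(-2) + 2·0 = (-4) + 12 + 4 + 0 = 12.
|u| = √(2² + (-3)² + (-2)² + 2²) = √21, |v| = √((-2)² + (-4)² + (-2)² + 0²) = √24, so |u||v| = √(21·24) = √504.
cos θ = (u·v)/(|u||v|) = 12/√504 ≈ 0.5345
Cosine distance = 1 - cos θ ≈ 1 - 0.5345 = 0.4655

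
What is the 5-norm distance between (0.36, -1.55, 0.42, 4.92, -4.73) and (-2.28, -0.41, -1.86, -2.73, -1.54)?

(Σ|x_i - y_i|^5)^(1/5) = (|0.36 - (-2.28)|^5 + |-1.55 - (-0.41)|^5 + |0.42 - (-1.86)|^5 + |4.92 - (-2.73)|^5 + |-4.73 - (-1.54)|^5)^(1/5)
= (2.64^5 + 1.14^5 + 2.28^5 + 7.65^5 + 3.19^5)^(1/5) ≈ (128.2389 + 1.9254 + 61.6133 + 26200.355 + 330.3341)^(1/5) = (26722.4667)^(1/5) ≈ 7.6802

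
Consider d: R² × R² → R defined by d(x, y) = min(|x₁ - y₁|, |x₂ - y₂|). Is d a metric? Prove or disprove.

No. d fails identity of indiscernibles: take x = (2, 0) and y = (2, 5). Then d(x,y) = min(|2 - 2|, |0 - 5|) = min(0, 5) = 0, yet x ≠ y.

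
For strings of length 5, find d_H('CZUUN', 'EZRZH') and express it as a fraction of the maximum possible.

Differing positions: 1, 3, 4, 5. Hamming distance = 4. The maximum possible Hamming distance for length-5 strings is 5, so d_H/5 = 4/5 = 0.8.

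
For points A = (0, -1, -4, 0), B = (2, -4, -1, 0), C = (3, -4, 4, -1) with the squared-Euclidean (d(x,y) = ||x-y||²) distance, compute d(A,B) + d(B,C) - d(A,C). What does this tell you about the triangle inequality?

d(A,B) = 2² + 3² + 3² + 0² = 22, d(B,C) = 1² + 0² + 5² + 1² = 27, d(A,C) = 3² + 3² + 8² + 1² = 83.
d(A,B) + d(B,C) - d(A,C) = 22 + 27 - 83 = 49 - 83 = -34. This is < 0, so the triangle inequality FAILS for these points (squared-Euclidean is not a metric).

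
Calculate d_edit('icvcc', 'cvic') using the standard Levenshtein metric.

Let D[i][j] be the edit distance between the first i characters of 'icvcc' and the first j characters of 'cvic', with D[i][0] = i, D[0][j] = j, and D[i][j] = D[i-1][j-1] if the characters match, else 1 + min(D[i-1][j], D[i][j-1], D[i-1][j-1]). Filling the table (rows: prefixes of 'icvcc', columns: prefixes of 'cvic'):
     ε  c  v  i  c
  ε  0  1  2  3  4
  i  1  1  2  2  3
  c  2  1  2  3  2
  v  3  2  1  2  3
  c  4  3  2  2  2
  c  5  4  3  3  2
The bottom-right entry gives D[5][4] = 2, so no sequence of fewer than 2 edits works. Backtracking through the table gives one optimal edit sequence (2 edits):
  icvcc → cvcc (del i @1)
  cvcc → cvic (sub c→i @3)
Edit distance = 2.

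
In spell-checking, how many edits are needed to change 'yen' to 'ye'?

Let D[i][j] be the edit distance between the first i characters of 'yen' and the first j characters of 'ye', with D[i][0] = i, D[0][j] = j, and D[i][j] = D[i-1][j-1] if the characters match, else 1 + min(D[i-1][j], D[i][j-1], D[i-1][j-1]). Filling the table (rows: prefixes of 'yen', columns: prefixes of 'ye'):
     ε  y  e
  ε  0  1  2
  y  1  0  1
  e  2  1  0
  n  3  2  1
The bottom-right entry gives D[3][2] = 1, so no sequence of fewer than 1 edit works. Backtracking through the table gives one optimal edit sequence (1 edit):
  yen → ye (del n @3)
Edit distance = 1.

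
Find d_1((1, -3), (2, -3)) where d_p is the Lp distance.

Σ|x_i - y_i| = |1 - 2| + |-3 - (-3)| = 1 + 0 = 1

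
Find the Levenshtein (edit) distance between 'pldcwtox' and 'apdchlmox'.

Let D[i][j] be the edit distance between the first i characters of 'pldcwtox' and the first j characters of 'apdchlmox', with D[i][0] = i, D[0][j] = j, and D[i][j] = D[i-1][j-1] if the characters match, else 1 + min(D[i-1][j], D[i][j-1], D[i-1][j-1]). Filling the table (rows: prefixes of 'pldcwtox', columns: prefixes of 'apdchlmox'):
     ε  a  p  d  c  h  l  m  o  x
  ε  0  1  2  3  4  5  6  7  8  9
  p  1  1  1  2  3  4  5  6  7  8
  l  2  2  2  2  3  4  4  5  6  7
  d  3  3  3  2  3  4  5  5  6  7
  c  4  4  4  3  2  3  4  5  6  7
  w  5  5  5  4  3  3  4  5  6  7
  t  6  6  6  5  4  4  4  5  6  7
  o  7  7  7  6  5  5  5  5  5  6
  x  8  8  8  7  6  6  6  6  6  5
The bottom-right entry gives D[8][9] = 5, so no sequence of fewer than 5 edits works. Backtracking through the table gives one optimal edit sequence (5 edits):
  pldcwtox → aldcwtox (sub p→a @1)
  aldcwtox → apdcwtox (sub l→p @2)
  apdcwtox → apdchwtox (ins h @5)
  apdchwtox → apdchltox (sub w→l @6)
  apdchltox → apdchlmox (sub t→m @7)
Edit distance = 5.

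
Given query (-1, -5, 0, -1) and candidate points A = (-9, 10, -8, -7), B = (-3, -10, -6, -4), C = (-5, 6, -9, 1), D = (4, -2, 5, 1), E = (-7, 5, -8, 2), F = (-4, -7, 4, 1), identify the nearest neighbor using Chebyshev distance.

Distances: d(A) = 15, d(B) = 6, d(C) = 11, d(D) = 5, d(E) = 10, d(F) = 4. Nearest: F = (-4, -7, 4, 1) with distance 4.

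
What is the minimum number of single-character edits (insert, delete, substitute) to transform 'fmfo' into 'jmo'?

Let D[i][j] be the edit distance between the first i characters of 'fmfo' and the first j characters of 'jmo', with D[i][0] = i, D[0][j] = j, and D[i][j] = D[i-1][j-1] if the characters match, else 1 + min(D[i-1][j], D[i][j-1], D[i-1][j-1]). Filling the table (rows: prefixes of 'fmfo', columns: prefixes of 'jmo'):
     ε  j  m  o
  ε  0  1  2  3
  f  1  1  2  3
  m  2  2  1  2
  f  3  3  2  2
  o  4  4  3  2
The bottom-right entry gives D[4][3] = 2, so no sequence of fewer than 2 edits works. Backtracking through the table gives one optimal edit sequence (2 edits):
  fmfo → jmfo (sub f→j @1)
  jmfo → jmo (del f @3)
Edit distance = 2.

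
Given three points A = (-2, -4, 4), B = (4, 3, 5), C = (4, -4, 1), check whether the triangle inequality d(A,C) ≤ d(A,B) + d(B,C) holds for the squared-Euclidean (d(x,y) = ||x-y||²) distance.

d(A,B) = 6² + 7² + 1² = 86, d(B,C) = 0² + 7² + 4² = 65, d(A,C) = 6² + 0² + 3² = 45.
d(A,C) = 45 ≤ 86 + 65 = 151. Triangle inequality is satisfied.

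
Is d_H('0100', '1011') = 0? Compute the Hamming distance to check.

Differing positions: 1, 2, 3, 4. Hamming distance = 4, so the claim that d_H = 0 is false.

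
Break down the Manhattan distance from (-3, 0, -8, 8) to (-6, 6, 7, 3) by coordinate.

Σ|x_i - y_i| = |-3 - (-6)| + |0 - 6| + |-8 - 7| + |8 - 3| = 3 + 6 + 15 + 5 = 29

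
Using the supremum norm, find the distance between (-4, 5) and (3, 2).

max(|x_i - y_i|) = max(|-4 - 3|, |5 - 2|) = max(7, 3) = 7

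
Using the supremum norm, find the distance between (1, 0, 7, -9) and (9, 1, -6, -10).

max(|x_i - y_i|) = max(|1 - 9|, |0 - 1|, |7 - (-6)|, |-9 - (-10)|) = max(8, 1, 13, 1) = 13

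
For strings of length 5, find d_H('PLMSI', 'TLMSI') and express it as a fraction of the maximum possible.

Differing positions: 1. Hamming distance = 1. The maximum possible Hamming distance for length-5 strings is 5, so d_H/5 = 1/5 = 0.2.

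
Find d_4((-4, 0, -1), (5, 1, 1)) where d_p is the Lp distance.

(Σ|x_i - y_i|^4)^(1/4) = (|-4 - 5|^4 + |0 - 1|^4 + |-1 - 1|^4)^(1/4)
= (9^4 + 1^4 + 2^4)^(1/4) = (6561 + 1 + 16)^(1/4) = (6578)^(1/4) ≈ 9.0058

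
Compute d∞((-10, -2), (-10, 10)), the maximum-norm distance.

max(|x_i - y_i|) = max(|-10 - (-10)|, |-2 - 10|) = max(0, 12) = 12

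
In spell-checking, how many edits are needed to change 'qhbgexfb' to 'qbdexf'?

Let D[i][j] be the edit distance between the first i characters of 'qhbgexfb' and the first j characters of 'qbdexf', with D[i][0] = i, D[0][j] = j, and D[i][j] = D[i-1][j-1] if the characters match, else 1 + min(D[i-1][j], D[i][j-1], D[i-1][j-1]). Filling the table (rows: prefixes of 'qhbgexfb', columns: prefixes of 'qbdexf'):
     ε  q  b  d  e  x  f
  ε  0  1  2  3  4  5  6
  q  1  0  1  2  3  4  5
  h  2  1  1  2  3  4  5
  b  3  2  1  2  3  4  5
  g  4  3  2  2  3  4  5
  e  5  4  3  3  2  3  4
  x  6  5  4  4  3  2  3
  f  7  6  5  5  4  3  2
  b  8  7  6  6  5  4  3
The bottom-right entry gives D[8][6] = 3, so no sequence of fewer than 3 edits works. Backtracking through the table gives one optimal edit sequence (3 edits):
  qhbgexfb → qbgexfb (del h @2)
  qbgexfb → qbdexfb (sub g→d @3)
  qbdexfb → qbdexf (del b @7)
Edit distance = 3.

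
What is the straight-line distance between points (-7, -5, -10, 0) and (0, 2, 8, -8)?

√(Σ(x_i - y_i)²) = √((-7 - 0)² + (-5 - 2)² + (-10 - 8)² + (0 - (-8))²)
= √((-7)² + (-7)² + (-18)² + 8²) = √(49 + 49 + 324 + 64) = √486 ≈ 22.0454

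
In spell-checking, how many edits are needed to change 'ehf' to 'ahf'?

Let D[i][j] be the edit distance between the first i characters of 'ehf' and the first j characters of 'ahf', with D[i][0] = i, D[0][j] = j, and D[i][j] = D[i-1][j-1] if the characters match, else 1 + min(D[i-1][j], D[i][j-1], D[i-1][j-1]). Filling the table (rows: prefixes of 'ehf', columns: prefixes of 'ahf'):
     ε  a  h  f
  ε  0  1  2  3
  e  1  1  2  3
  h  2  2  1  2
  f  3  3  2  1
The bottom-right entry gives D[3][3] = 1, so no sequence of fewer than 1 edit works. Backtracking through the table gives one optimal edit sequence (1 edit):
  ehf → ahf (sub e→a @1)
Edit distance = 1.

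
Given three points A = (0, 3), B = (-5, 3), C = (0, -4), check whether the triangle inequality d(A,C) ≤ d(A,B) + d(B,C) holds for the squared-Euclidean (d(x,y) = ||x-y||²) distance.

d(A,B) = 5² + 0² = 25, d(B,C) = 5² + 7² = 74, d(A,C) = 0² + 7² = 49.
d(A,C) = 49 ≤ 25 + 74 = 99. Triangle inequality is satisfied.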